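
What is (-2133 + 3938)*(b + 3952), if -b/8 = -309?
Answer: 11595320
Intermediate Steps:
b = 2472 (b = -8*(-309) = 2472)
(-2133 + 3938)*(b + 3952) = (-2133 + 3938)*(2472 + 3952) = 1805*6424 = 11595320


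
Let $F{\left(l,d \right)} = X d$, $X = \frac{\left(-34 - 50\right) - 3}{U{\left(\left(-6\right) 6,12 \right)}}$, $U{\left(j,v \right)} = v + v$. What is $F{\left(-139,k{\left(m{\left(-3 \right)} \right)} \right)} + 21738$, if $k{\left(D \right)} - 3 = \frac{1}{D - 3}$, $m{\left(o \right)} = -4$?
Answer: $\frac{304187}{14} \approx 21728.0$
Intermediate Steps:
$U{\left(j,v \right)} = 2 v$
$X = - \frac{29}{8}$ ($X = \frac{\left(-34 - 50\right) - 3}{2 \cdot 12} = \frac{\left(-34 - 50\right) - 3}{24} = \left(-84 - 3\right) \frac{1}{24} = \left(-87\right) \frac{1}{24} = - \frac{29}{8} \approx -3.625$)
$k{\left(D \right)} = 3 + \frac{1}{-3 + D}$ ($k{\left(D \right)} = 3 + \frac{1}{D - 3} = 3 + \frac{1}{-3 + D}$)
$F{\left(l,d \right)} = - \frac{29 d}{8}$
$F{\left(-139,k{\left(m{\left(-3 \right)} \right)} \right)} + 21738 = - \frac{29 \frac{-8 + 3 \left(-4\right)}{-3 - 4}}{8} + 21738 = - \frac{29 \frac{-8 - 12}{-7}}{8} + 21738 = - \frac{29 \left(\left(- \frac{1}{7}\right) \left(-20\right)\right)}{8} + 21738 = \left(- \frac{29}{8}\right) \frac{20}{7} + 21738 = - \frac{145}{14} + 21738 = \frac{304187}{14}$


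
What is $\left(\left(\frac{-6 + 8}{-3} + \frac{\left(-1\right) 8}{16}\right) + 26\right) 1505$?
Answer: $\frac{224245}{6} \approx 37374.0$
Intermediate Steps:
$\left(\left(\frac{-6 + 8}{-3} + \frac{\left(-1\right) 8}{16}\right) + 26\right) 1505 = \left(\left(2 \left(- \frac{1}{3}\right) - \frac{1}{2}\right) + 26\right) 1505 = \left(\left(- \frac{2}{3} - \frac{1}{2}\right) + 26\right) 1505 = \left(- \frac{7}{6} + 26\right) 1505 = \frac{149}{6} \cdot 1505 = \frac{224245}{6}$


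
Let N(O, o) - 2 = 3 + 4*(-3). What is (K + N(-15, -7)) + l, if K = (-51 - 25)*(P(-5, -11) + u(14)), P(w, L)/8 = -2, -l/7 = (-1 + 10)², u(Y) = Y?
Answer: -422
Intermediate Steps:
N(O, o) = -7 (N(O, o) = 2 + (3 + 4*(-3)) = 2 + (3 - 12) = 2 - 9 = -7)
l = -567 (l = -7*(-1 + 10)² = -7*9² = -7*81 = -567)
P(w, L) = -16 (P(w, L) = 8*(-2) = -16)
K = 152 (K = (-51 - 25)*(-16 + 14) = -76*(-2) = 152)
(K + N(-15, -7)) + l = (152 - 7) - 567 = 145 - 567 = -422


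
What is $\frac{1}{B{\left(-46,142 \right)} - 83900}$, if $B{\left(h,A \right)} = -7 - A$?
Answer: $- \frac{1}{84049} \approx -1.1898 \cdot 10^{-5}$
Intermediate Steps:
$\frac{1}{B{\left(-46,142 \right)} - 83900} = \frac{1}{\left(-7 - 142\right) - 83900} = \frac{1}{-149 - 83900} = \frac{1}{-84049} = - \frac{1}{84049}$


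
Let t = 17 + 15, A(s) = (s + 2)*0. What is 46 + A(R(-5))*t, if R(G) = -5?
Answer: 46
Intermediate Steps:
A(s) = 0 (A(s) = (2 + s)*0 = 0)
t = 32
46 + A(R(-5))*t = 46 + 0*32 = 46 + 0 = 46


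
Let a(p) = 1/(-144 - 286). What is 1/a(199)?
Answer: -430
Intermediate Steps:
a(p) = -1/430 (a(p) = 1/(-430) = -1/430)
1/a(199) = 1/(-1/430) = -430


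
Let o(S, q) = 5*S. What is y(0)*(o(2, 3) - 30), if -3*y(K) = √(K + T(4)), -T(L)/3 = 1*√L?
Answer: 20*I*√6/3 ≈ 16.33*I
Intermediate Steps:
T(L) = -3*√L
y(K) = -√(-6 + K)/3 (y(K) = -√(K - 3*√4)/3 = -√(K - 3*2)/3 = -√(K - 6)/3 = -√(-6 + K)/3)
y(0)*(o(2, 3) - 30) = (-√(-6 + 0)/3)*(5*2 - 30) = (-I*√6/3)*(10 - 30) = -I*√6/3*(-20) = 20*I*√6/3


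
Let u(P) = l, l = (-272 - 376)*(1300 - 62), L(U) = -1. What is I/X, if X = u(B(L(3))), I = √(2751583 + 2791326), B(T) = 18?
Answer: -√5542909/802224 ≈ -0.0029348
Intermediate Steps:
I = √5542909 ≈ 2354.3
l = -802224 (l = -648*1238 = -802224)
u(P) = -802224
X = -802224
I/X = √5542909/(-802224) = √5542909*(-1/802224) = -√5542909/802224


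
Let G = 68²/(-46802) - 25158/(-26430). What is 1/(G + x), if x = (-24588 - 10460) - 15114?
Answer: -103081405/5170681501577 ≈ -1.9936e-5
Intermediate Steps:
G = 87936033/103081405 (G = 4624*(-1/46802) - 25158*(-1/26430) = -2312/23401 + 4193/4405 = 87936033/103081405 ≈ 0.85307)
x = -50162 (x = -35048 - 15114 = -50162)
1/(G + x) = 1/(87936033/103081405 - 50162) = 1/(-5170681501577/103081405) = -103081405/5170681501577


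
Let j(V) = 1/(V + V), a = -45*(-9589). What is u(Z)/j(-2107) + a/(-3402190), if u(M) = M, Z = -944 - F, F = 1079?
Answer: 5800680789535/680438 ≈ 8.5249e+6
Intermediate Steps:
Z = -2023 (Z = -944 - 1*1079 = -944 - 1079 = -2023)
a = 431505
j(V) = 1/(2*V)
u(Z)/j(-2107) + a/(-3402190) = -2023/((½)/(-2107)) + 431505/(-3402190) = -2023/((½)*(-1/2107)) + 431505*(-1/3402190) = -2023/(-1/4214) - 86301/680438 = -2023*(-4214) - 86301/680438 = 8524922 - 86301/680438 = 5800680789535/680438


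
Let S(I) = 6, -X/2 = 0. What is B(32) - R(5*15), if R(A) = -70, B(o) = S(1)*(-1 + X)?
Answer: 64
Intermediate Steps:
X = 0 (X = -2*0 = 0)
B(o) = -6 (B(o) = 6*(-1 + 0) = 6*(-1) = -6)
B(32) - R(5*15) = -6 - 1*(-70) = -6 + 70 = 64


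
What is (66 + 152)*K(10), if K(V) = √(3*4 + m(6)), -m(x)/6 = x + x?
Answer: 436*I*√15 ≈ 1688.6*I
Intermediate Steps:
m(x) = -12*x (m(x) = -6*(x + x) = -12*x)
K(V) = 2*I*√15 (K(V) = √(3*4 - 12*6) = √(12 - 72) = √(-60) = 2*I*√15)
(66 + 152)*K(10) = (66 + 152)*(2*I*√15) = 218*(2*I*√15) = 436*I*√15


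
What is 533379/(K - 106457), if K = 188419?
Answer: 533379/81962 ≈ 6.5076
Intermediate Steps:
533379/(K - 106457) = 533379/(188419 - 106457) = 533379/81962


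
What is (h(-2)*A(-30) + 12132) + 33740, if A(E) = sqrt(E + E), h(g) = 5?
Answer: 45872 + 10*I*sqrt(15) ≈ 45872.0 + 38.73*I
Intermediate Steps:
A(E) = sqrt(2)*sqrt(E) (A(E) = sqrt(2*E) = sqrt(2)*sqrt(E))
(h(-2)*A(-30) + 12132) + 33740 = (5*(sqrt(2)*sqrt(-30)) + 12132) + 33740 = (5*(sqrt(2)*(I*sqrt(30))) + 12132) + 33740 = (5*(2*I*sqrt(15)) + 12132) + 33740 = (10*I*sqrt(15) + 12132) + 33740 = (12132 + 10*I*sqrt(15)) + 33740 = 45872 + 10*I*sqrt(15)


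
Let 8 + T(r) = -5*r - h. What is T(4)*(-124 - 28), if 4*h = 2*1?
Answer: 4332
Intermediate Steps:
h = ½ (h = (2*1)/4 = (¼)*2 = ½ ≈ 0.50000)
T(r) = -17/2 - 5*r (T(r) = -8 + (-5*r - 1*½) = -8 + (-5*r - ½) = -8 + (-½ - 5*r) = -17/2 - 5*r)
T(4)*(-124 - 28) = (-17/2 - 5*4)*(-124 - 28) = (-17/2 - 20)*(-152) = -57/2*(-152) = 4332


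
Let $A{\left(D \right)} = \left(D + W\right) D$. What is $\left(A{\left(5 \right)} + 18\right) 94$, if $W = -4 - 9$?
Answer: $-2068$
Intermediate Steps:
$W = -13$ ($W = -4 - 9 = -13$)
$A{\left(D \right)} = D \left(-13 + D\right)$ ($A{\left(D \right)} = \left(D - 13\right) D = \left(-13 + D\right) D = D \left(-13 + D\right)$)
$\left(A{\left(5 \right)} + 18\right) 94 = \left(5 \left(-13 + 5\right) + 18\right) 94 = \left(5 \left(-8\right) + 18\right) 94 = \left(-40 + 18\right) 94 = \left(-22\right) 94 = -2068$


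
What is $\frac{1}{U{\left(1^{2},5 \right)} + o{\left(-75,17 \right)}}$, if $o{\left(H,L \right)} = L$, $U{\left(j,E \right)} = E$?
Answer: $\frac{1}{22} \approx 0.045455$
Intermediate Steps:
$\frac{1}{U{\left(1^{2},5 \right)} + o{\left(-75,17 \right)}} = \frac{1}{5 + 17} = \frac{1}{22}$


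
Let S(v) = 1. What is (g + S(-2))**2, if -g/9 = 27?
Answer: 58564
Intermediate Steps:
g = -243 (g = -9*27 = -243)
(g + S(-2))**2 = (-243 + 1)**2 = (-242)**2 = 58564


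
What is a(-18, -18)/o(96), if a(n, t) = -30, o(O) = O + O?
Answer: -5/32 ≈ -0.15625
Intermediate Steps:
o(O) = 2*O
a(-18, -18)/o(96) = -30/(2*96) = -30/192 = -30*1/192 = -5/32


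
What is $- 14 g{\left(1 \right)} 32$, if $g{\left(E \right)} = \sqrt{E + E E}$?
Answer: $- 448 \sqrt{2} \approx -633.57$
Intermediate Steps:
$g{\left(E \right)} = \sqrt{E + E^{2}}$
$- 14 g{\left(1 \right)} 32 = - 14 \sqrt{1 \left(1 + 1\right)} 32 = - 14 \sqrt{1 \cdot 2} \cdot 32 = - 14 \sqrt{2} \cdot 32 = - 448 \sqrt{2}$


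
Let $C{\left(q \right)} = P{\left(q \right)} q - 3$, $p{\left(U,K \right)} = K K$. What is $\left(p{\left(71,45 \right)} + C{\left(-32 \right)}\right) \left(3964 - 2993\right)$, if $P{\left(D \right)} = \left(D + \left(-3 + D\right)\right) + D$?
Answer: $5039490$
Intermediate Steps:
$p{\left(U,K \right)} = K^{2}$
$P{\left(D \right)} = -3 + 3 D$ ($P{\left(D \right)} = \left(-3 + 2 D\right) + D = -3 + 3 D$)
$C{\left(q \right)} = -3 + q \left(-3 + 3 q\right)$ ($C{\left(q \right)} = \left(-3 + 3 q\right) q - 3 = q \left(-3 + 3 q\right) - 3 = -3 + q \left(-3 + 3 q\right)$)
$\left(p{\left(71,45 \right)} + C{\left(-32 \right)}\right) \left(3964 - 2993\right) = \left(45^{2} - \left(3 + 96 \left(-1 - 32\right)\right)\right) \left(3964 - 2993\right) = \left(2025 - \left(3 + 96 \left(-33\right)\right)\right) 971 = \left(2025 + \left(-3 + 3168\right)\right) 971 = \left(2025 + 3165\right) 971 = 5190 \cdot 971 = 5039490$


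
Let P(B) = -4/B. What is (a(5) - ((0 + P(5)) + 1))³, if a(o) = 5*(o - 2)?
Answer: 405224/125 ≈ 3241.8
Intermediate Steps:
a(o) = -10 + 5*o (a(o) = 5*(-2 + o) = -10 + 5*o)
(a(5) - ((0 + P(5)) + 1))³ = ((-10 + 5*5) - ((0 - 4/5) + 1))³ = ((-10 + 25) - ((0 - 4*⅕) + 1))³ = (15 - ((0 - ⅘) + 1))³ = (15 - (-⅘ + 1))³ = (15 - 1*⅕)³ = (15 - ⅕)³ = (74/5)³ = 405224/125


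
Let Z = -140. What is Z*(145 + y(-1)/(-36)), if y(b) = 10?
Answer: -182350/9 ≈ -20261.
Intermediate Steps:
Z*(145 + y(-1)/(-36)) = -140*(145 + 10/(-36)) = -140*(145 + 10*(-1/36)) = -140*(145 - 5/18) = -140*2605/18 = -182350/9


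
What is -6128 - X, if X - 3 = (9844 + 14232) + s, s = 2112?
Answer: -32319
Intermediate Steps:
X = 26191 (X = 3 + ((9844 + 14232) + 2112) = 3 + (24076 + 2112) = 3 + 26188 = 26191)
-6128 - X = -6128 - 1*26191 = -6128 - 26191 = -32319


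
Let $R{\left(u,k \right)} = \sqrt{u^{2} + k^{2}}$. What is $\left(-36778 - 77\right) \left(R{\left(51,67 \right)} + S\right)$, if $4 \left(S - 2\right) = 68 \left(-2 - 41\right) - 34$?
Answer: $\frac{54361125}{2} - 36855 \sqrt{7090} \approx 2.4077 \cdot 10^{7}$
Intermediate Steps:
$R{\left(u,k \right)} = \sqrt{k^{2} + u^{2}}$
$S = - \frac{1475}{2}$ ($S = 2 + \frac{68 \left(-2 - 41\right) - 34}{4} = 2 + \frac{68 \left(-43\right) - 34}{4} = 2 + \frac{-2924 - 34}{4} = 2 + \frac{1}{4} \left(-2958\right) = 2 - \frac{1479}{2} = - \frac{1475}{2} \approx -737.5$)
$\left(-36778 - 77\right) \left(R{\left(51,67 \right)} + S\right) = \left(-36778 - 77\right) \left(\sqrt{67^{2} + 51^{2}} - \frac{1475}{2}\right) = - 36855 \left(\sqrt{4489 + 2601} - \frac{1475}{2}\right) = - 36855 \left(\sqrt{7090} - \frac{1475}{2}\right) = - 36855 \left(- \frac{1475}{2} + \sqrt{7090}\right) = \frac{54361125}{2} - 36855 \sqrt{7090}$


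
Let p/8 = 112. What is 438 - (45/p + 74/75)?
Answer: 29363921/67200 ≈ 436.96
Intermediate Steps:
p = 896 (p = 8*112 = 896)
438 - (45/p + 74/75) = 438 - (45/896 + 74/75) = 438 - 1*69679/67200 = 438 - 69679/67200 = 29363921/67200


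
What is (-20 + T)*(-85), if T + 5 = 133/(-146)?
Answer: 321555/146 ≈ 2202.4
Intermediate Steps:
T = -863/146 (T = -5 + 133/(-146) = -5 + 133*(-1/146) = -5 - 133/146 = -863/146 ≈ -5.9110)
(-20 + T)*(-85) = (-20 - 863/146)*(-85) = -3783/146*(-85) = 321555/146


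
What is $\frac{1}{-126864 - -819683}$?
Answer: $\frac{1}{692819} \approx 1.4434 \cdot 10^{-6}$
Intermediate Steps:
$\frac{1}{-126864 - -819683} = \frac{1}{-126864 + 819683} = \frac{1}{692819}$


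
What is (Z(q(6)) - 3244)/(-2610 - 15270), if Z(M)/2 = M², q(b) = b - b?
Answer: 811/4470 ≈ 0.18143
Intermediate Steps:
q(b) = 0
Z(M) = 2*M²
(Z(q(6)) - 3244)/(-2610 - 15270) = (2*0² - 3244)/(-2610 - 15270) = (2*0 - 3244)/(-17880) = (0 - 3244)*(-1/17880) = -3244*(-1/17880) = 811/4470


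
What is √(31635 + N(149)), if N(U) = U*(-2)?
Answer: √31337 ≈ 177.02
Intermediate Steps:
N(U) = -2*U
√(31635 + N(149)) = √(31635 - 2*149) = √(31635 - 298) = √31337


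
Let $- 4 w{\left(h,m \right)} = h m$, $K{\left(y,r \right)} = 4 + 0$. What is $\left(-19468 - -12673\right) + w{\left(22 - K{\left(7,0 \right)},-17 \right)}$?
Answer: $- \frac{13437}{2} \approx -6718.5$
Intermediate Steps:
$K{\left(y,r \right)} = 4$
$w{\left(h,m \right)} = - \frac{h m}{4}$
$\left(-19468 - -12673\right) + w{\left(22 - K{\left(7,0 \right)},-17 \right)} = \left(-19468 - -12673\right) - \frac{1}{4} \left(22 - 4\right) \left(-17\right) = \left(-19468 + \left(-1568 + 14241\right)\right) - \frac{1}{4} \left(22 - 4\right) \left(-17\right) = \left(-19468 + 12673\right) - \frac{9}{2} \left(-17\right) = -6795 + \frac{153}{2} = - \frac{13437}{2}$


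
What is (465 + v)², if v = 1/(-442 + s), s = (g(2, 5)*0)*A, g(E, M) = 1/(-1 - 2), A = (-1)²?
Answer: 42242169841/195364 ≈ 2.1622e+5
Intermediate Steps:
A = 1
g(E, M) = -⅓ (g(E, M) = 1/(-3) = -⅓)
s = 0 (s = -⅓*0*1 = 0*1 = 0)
v = -1/442 (v = 1/(-442 + 0) = 1/(-442) = -1/442 ≈ -0.0022624)
(465 + v)² = (465 - 1/442)² = (205529/442)² = 42242169841/195364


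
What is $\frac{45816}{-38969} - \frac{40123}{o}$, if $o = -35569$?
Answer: $- \frac{66076117}{1386088361} \approx -0.047671$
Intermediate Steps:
$\frac{45816}{-38969} - \frac{40123}{o} = \frac{45816}{-38969} - \frac{40123}{-35569} = 45816 \left(- \frac{1}{38969}\right) - - \frac{40123}{35569} = - \frac{45816}{38969} + \frac{40123}{35569} = - \frac{66076117}{1386088361}$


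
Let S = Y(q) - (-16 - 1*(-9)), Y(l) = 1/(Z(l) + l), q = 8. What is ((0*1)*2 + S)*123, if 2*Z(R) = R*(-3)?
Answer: 3321/4 ≈ 830.25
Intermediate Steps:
Z(R) = -3*R/2 (Z(R) = (R*(-3))/2 = (-3*R)/2 = -3*R/2)
Y(l) = -2/l (Y(l) = 1/(-3*l/2 + l) = 1/(-l/2) = -2/l)
S = 27/4 (S = -2/8 - (-16 - 1*(-9)) = -2*⅛ - (-16 + 9) = -¼ - 1*(-7) = -¼ + 7 = 27/4 ≈ 6.7500)
((0*1)*2 + S)*123 = ((0*1)*2 + 27/4)*123 = (0*2 + 27/4)*123 = (0 + 27/4)*123 = (27/4)*123 = 3321/4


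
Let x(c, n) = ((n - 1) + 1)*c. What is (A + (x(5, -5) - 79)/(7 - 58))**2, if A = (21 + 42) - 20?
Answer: 5276209/2601 ≈ 2028.5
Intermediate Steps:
x(c, n) = c*n (x(c, n) = ((-1 + n) + 1)*c = n*c = c*n)
A = 43 (A = 63 - 20 = 43)
(A + (x(5, -5) - 79)/(7 - 58))**2 = (43 + (5*(-5) - 79)/(7 - 58))**2 = (43 + (-25 - 79)/(-51))**2 = (43 - 104*(-1/51))**2 = (43 + 104/51)**2 = (2297/51)**2 = 5276209/2601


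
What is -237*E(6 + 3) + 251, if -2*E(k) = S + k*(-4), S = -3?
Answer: -8741/2 ≈ -4370.5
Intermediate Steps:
E(k) = 3/2 + 2*k (E(k) = -(-3 + k*(-4))/2 = -(-3 - 4*k)/2 = 3/2 + 2*k)
-237*E(6 + 3) + 251 = -237*(3/2 + 2*(6 + 3)) + 251 = -237*(3/2 + 2*9) + 251 = -237*(3/2 + 18) + 251 = -237*39/2 + 251 = -9243/2 + 251 = -8741/2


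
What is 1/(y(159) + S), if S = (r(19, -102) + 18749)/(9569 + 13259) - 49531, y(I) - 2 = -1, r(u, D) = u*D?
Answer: -22828/1130654029 ≈ -2.0190e-5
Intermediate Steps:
r(u, D) = D*u
y(I) = 1 (y(I) = 2 - 1 = 1)
S = -1130676857/22828 (S = (-102*19 + 18749)/(9569 + 13259) - 49531 = (-1938 + 18749)/22828 - 49531 = 16811*(1/22828) - 49531 = 16811/22828 - 49531 = -1130676857/22828 ≈ -49530.)
1/(y(159) + S) = 1/(1 - 1130676857/22828) = 1/(-1130654029/22828) = -22828/1130654029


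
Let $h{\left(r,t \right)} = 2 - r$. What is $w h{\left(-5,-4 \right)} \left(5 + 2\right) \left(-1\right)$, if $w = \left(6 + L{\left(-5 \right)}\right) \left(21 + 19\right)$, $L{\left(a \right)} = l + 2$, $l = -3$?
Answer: $-9800$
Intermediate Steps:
$L{\left(a \right)} = -1$ ($L{\left(a \right)} = -3 + 2 = -1$)
$w = 200$ ($w = \left(6 - 1\right) \left(21 + 19\right) = 5 \cdot 40 = 200$)
$w h{\left(-5,-4 \right)} \left(5 + 2\right) \left(-1\right) = 200 \left(2 - -5\right) \left(5 + 2\right) \left(-1\right) = 200 \left(2 + 5\right) 7 \left(-1\right) = 200 \cdot 7 \left(-7\right) = 1400 \left(-7\right) = -9800$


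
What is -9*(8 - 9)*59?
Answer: 531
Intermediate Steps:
-9*(8 - 9)*59 = -9*(-1)*59 = 9*59 = 531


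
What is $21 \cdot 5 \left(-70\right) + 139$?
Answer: $-7211$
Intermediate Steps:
$21 \cdot 5 \left(-70\right) + 139 = 105 \left(-70\right) + 139 = -7350 + 139 = -7211$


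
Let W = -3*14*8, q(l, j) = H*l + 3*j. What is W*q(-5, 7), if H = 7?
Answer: 4704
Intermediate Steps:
q(l, j) = 3*j + 7*l (q(l, j) = 7*l + 3*j = 3*j + 7*l)
W = -336 (W = -42*8 = -336)
W*q(-5, 7) = -336*(3*7 + 7*(-5)) = -336*(21 - 35) = -336*(-14) = 4704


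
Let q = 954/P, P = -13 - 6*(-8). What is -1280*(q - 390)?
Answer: 3250176/7 ≈ 4.6431e+5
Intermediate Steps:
P = 35 (P = -13 + 48 = 35)
q = 954/35 ≈ 27.257
-1280*(q - 390) = -1280*(954/35 - 390) = -1280*(-12696/35) = 3250176/7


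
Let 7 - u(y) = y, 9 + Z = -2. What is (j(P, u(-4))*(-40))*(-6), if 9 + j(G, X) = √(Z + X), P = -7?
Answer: -2160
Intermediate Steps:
Z = -11 (Z = -9 - 2 = -11)
u(y) = 7 - y
j(G, X) = -9 + √(-11 + X)
(j(P, u(-4))*(-40))*(-6) = ((-9 + √(-11 + (7 - 1*(-4))))*(-40))*(-6) = ((-9 + √(-11 + (7 + 4)))*(-40))*(-6) = ((-9 + √(-11 + 11))*(-40))*(-6) = ((-9 + √0)*(-40))*(-6) = ((-9 + 0)*(-40))*(-6) = -9*(-40)*(-6) = 360*(-6) = -2160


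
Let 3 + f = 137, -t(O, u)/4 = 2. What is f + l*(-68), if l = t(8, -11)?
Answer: 678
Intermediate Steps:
t(O, u) = -8 (t(O, u) = -4*2 = -8)
f = 134 (f = -3 + 137 = 134)
l = -8
f + l*(-68) = 134 - 8*(-68) = 134 + 544 = 678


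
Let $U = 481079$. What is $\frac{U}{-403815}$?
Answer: $- \frac{481079}{403815} \approx -1.1913$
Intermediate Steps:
$\frac{U}{-403815} = \frac{481079}{-403815} = 481079 \left(- \frac{1}{403815}\right) = - \frac{481079}{403815}$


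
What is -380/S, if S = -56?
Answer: 95/14 ≈ 6.7857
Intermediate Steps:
-380/S = -380/(-56) = -380*(-1/56) = 95/14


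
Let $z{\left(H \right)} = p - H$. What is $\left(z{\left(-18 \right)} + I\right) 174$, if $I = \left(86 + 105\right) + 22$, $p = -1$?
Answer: $40020$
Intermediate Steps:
$I = 213$ ($I = 191 + 22 = 213$)
$z{\left(H \right)} = -1 - H$
$\left(z{\left(-18 \right)} + I\right) 174 = \left(\left(-1 - -18\right) + 213\right) 174 = \left(\left(-1 + 18\right) + 213\right) 174 = \left(17 + 213\right) 174 = 230 \cdot 174 = 40020$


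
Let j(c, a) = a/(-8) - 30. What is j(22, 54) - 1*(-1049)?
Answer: 4049/4 ≈ 1012.3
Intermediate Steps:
j(c, a) = -30 - a/8 (j(c, a) = a*(-⅛) - 30 = -a/8 - 30 = -30 - a/8)
j(22, 54) - 1*(-1049) = (-30 - ⅛*54) - 1*(-1049) = (-30 - 27/4) + 1049 = -147/4 + 1049 = 4049/4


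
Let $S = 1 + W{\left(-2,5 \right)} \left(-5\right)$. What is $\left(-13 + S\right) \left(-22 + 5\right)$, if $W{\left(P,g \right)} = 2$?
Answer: $374$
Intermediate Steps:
$S = -9$ ($S = 1 + 2 \left(-5\right) = 1 - 10 = -9$)
$\left(-13 + S\right) \left(-22 + 5\right) = \left(-13 - 9\right) \left(-22 + 5\right) = \left(-22\right) \left(-17\right) = 374$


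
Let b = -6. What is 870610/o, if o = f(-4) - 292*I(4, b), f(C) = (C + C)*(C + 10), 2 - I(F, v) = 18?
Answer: 435305/2312 ≈ 188.28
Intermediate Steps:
I(F, v) = -16 (I(F, v) = 2 - 1*18 = 2 - 18 = -16)
f(C) = 2*C*(10 + C) (f(C) = (2*C)*(10 + C) = 2*C*(10 + C))
o = 4624 (o = 2*(-4)*(10 - 4) - 292*(-16) = 2*(-4)*6 + 4672 = -48 + 4672 = 4624)
870610/o = 870610/4624 = 870610*(1/4624) = 435305/2312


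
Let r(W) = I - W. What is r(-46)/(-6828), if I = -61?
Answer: 5/2276 ≈ 0.0021968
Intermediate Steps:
r(W) = -61 - W
r(-46)/(-6828) = (-61 - 1*(-46))/(-6828) = (-61 + 46)*(-1/6828) = -15*(-1/6828) = 5/2276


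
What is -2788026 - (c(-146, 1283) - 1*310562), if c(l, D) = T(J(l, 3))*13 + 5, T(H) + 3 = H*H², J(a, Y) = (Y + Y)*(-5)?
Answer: -2126430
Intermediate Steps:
J(a, Y) = -10*Y (J(a, Y) = (2*Y)*(-5) = -10*Y)
T(H) = -3 + H³ (T(H) = -3 + H*H² = -3 + H³)
c(l, D) = -351034 (c(l, D) = (-3 + (-10*3)³)*13 + 5 = (-3 + (-30)³)*13 + 5 = (-3 - 27000)*13 + 5 = -27003*13 + 5 = -351039 + 5 = -351034)
-2788026 - (c(-146, 1283) - 1*310562) = -2788026 - (-351034 - 1*310562) = -2788026 - (-351034 - 310562) = -2788026 - 1*(-661596) = -2788026 + 661596 = -2126430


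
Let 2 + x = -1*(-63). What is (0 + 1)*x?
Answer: 61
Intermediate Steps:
x = 61 (x = -2 - 1*(-63) = -2 + 63 = 61)
(0 + 1)*x = (0 + 1)*61 = 1*61 = 61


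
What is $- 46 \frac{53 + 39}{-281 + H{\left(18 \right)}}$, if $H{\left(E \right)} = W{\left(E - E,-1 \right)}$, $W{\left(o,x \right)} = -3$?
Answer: $\frac{1058}{71} \approx 14.901$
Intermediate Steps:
$H{\left(E \right)} = -3$
$- 46 \frac{53 + 39}{-281 + H{\left(18 \right)}} = - 46 \frac{53 + 39}{-281 - 3} = - 46 \frac{92}{-284} = - 46 \cdot 92 \left(- \frac{1}{284}\right) = \left(-46\right) \left(- \frac{23}{71}\right) = \frac{1058}{71}$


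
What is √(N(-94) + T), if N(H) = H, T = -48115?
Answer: I*√48209 ≈ 219.57*I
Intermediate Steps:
√(N(-94) + T) = √(-94 - 48115) = √(-48209) = I*√48209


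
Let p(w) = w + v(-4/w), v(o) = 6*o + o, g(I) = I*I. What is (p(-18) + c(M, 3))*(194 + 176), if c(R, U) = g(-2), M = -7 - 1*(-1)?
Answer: -41440/9 ≈ -4604.4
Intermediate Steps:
M = -6 (M = -7 + 1 = -6)
g(I) = I**2
c(R, U) = 4 (c(R, U) = (-2)**2 = 4)
v(o) = 7*o
p(w) = w - 28/w (p(w) = w + 7*(-4/w) = w - 28/w)
(p(-18) + c(M, 3))*(194 + 176) = ((-18 - 28/(-18)) + 4)*(194 + 176) = ((-18 - 28*(-1/18)) + 4)*370 = ((-18 + 14/9) + 4)*370 = (-148/9 + 4)*370 = -112/9*370 = -41440/9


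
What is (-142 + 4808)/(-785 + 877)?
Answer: 2333/46 ≈ 50.717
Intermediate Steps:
(-142 + 4808)/(-785 + 877) = 4666/92 = 4666*(1/92) = 2333/46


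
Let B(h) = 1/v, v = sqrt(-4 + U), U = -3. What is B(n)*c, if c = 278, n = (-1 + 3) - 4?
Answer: -278*I*sqrt(7)/7 ≈ -105.07*I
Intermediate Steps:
v = I*sqrt(7) (v = sqrt(-4 - 3) = sqrt(-7) = I*sqrt(7) ≈ 2.6458*I)
n = -2 (n = 2 - 4 = -2)
B(h) = -I*sqrt(7)/7 (B(h) = 1/(I*sqrt(7)) = -I*sqrt(7)/7)
B(n)*c = -I*sqrt(7)/7*278 = -278*I*sqrt(7)/7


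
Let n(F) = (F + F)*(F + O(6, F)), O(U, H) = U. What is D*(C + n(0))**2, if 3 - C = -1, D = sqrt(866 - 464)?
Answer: 16*sqrt(402) ≈ 320.80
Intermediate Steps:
D = sqrt(402) ≈ 20.050
C = 4 (C = 3 - 1*(-1) = 3 + 1 = 4)
n(F) = 2*F*(6 + F) (n(F) = (F + F)*(F + 6) = (2*F)*(6 + F) = 2*F*(6 + F))
D*(C + n(0))**2 = sqrt(402)*(4 + 2*0*(6 + 0))**2 = sqrt(402)*(4 + 2*0*6)**2 = sqrt(402)*(4 + 0)**2 = sqrt(402)*4**2 = sqrt(402)*16 = 16*sqrt(402)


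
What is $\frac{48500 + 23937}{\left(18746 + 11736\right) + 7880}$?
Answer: $\frac{72437}{38362} \approx 1.8882$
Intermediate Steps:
$\frac{48500 + 23937}{\left(18746 + 11736\right) + 7880} = \frac{72437}{30482 + 7880} = \frac{72437}{38362}$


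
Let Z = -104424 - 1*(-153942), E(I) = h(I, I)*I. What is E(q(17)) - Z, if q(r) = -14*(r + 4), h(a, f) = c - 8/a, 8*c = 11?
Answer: -199721/4 ≈ -49930.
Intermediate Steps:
c = 11/8 (c = (1/8)*11 = 11/8 ≈ 1.3750)
h(a, f) = 11/8 - 8/a
q(r) = -56 - 14*r (q(r) = -14*(4 + r) = -56 - 14*r)
E(I) = I*(11/8 - 8/I) (E(I) = (11/8 - 8/I)*I = I*(11/8 - 8/I))
Z = 49518 (Z = -104424 + 153942 = 49518)
E(q(17)) - Z = (-8 + 11*(-56 - 14*17)/8) - 1*49518 = (-8 + 11*(-56 - 238)/8) - 49518 = (-8 + (11/8)*(-294)) - 49518 = (-8 - 1617/4) - 49518 = -1649/4 - 49518 = -199721/4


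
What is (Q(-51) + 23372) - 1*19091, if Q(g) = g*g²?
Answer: -128370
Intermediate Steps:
Q(g) = g³
(Q(-51) + 23372) - 1*19091 = ((-51)³ + 23372) - 1*19091 = (-132651 + 23372) - 19091 = -109279 - 19091 = -128370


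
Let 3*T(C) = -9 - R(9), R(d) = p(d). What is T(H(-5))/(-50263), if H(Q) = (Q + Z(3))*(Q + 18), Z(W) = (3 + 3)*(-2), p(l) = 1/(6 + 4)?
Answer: 91/1507890 ≈ 6.0349e-5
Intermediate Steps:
p(l) = 1/10
Z(W) = -12 (Z(W) = 6*(-2) = -12)
R(d) = 1/10
H(Q) = (-12 + Q)*(18 + Q) (H(Q) = (Q - 12)*(Q + 18) = (-12 + Q)*(18 + Q))
T(C) = -91/30 (T(C) = (-9 - 1*1/10)/3 = (-9 - 1/10)/3 = (1/3)*(-91/10) = -91/30)
T(H(-5))/(-50263) = -91/30/(-50263) = -91/30*(-1/50263) = 91/1507890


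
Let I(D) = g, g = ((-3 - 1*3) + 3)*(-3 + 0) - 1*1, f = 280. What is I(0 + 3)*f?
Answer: 2240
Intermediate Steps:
g = 8 (g = ((-3 - 3) + 3)*(-3) - 1 = (-6 + 3)*(-3) - 1 = -3*(-3) - 1 = 9 - 1 = 8)
I(D) = 8
I(0 + 3)*f = 8*280 = 2240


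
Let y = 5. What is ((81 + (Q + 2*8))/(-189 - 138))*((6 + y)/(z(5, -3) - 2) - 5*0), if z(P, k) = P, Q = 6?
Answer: -1133/981 ≈ -1.1549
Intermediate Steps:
((81 + (Q + 2*8))/(-189 - 138))*((6 + y)/(z(5, -3) - 2) - 5*0) = ((81 + (6 + 2*8))/(-189 - 138))*((6 + 5)/(5 - 2) - 5*0) = ((81 + (6 + 16))/(-327))*(11/3 + 0) = ((81 + 22)*(-1/327))*(11*(1/3) + 0) = (103*(-1/327))*(11/3 + 0) = -103/327*11/3 = -1133/981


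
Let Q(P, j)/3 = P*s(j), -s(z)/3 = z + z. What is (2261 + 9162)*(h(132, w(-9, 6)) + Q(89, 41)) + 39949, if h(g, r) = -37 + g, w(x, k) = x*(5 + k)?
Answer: -749160352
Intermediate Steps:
s(z) = -6*z (s(z) = -3*(z + z) = -6*z)
Q(P, j) = -18*P*j (Q(P, j) = 3*(P*(-6*j)) = 3*(-6*P*j) = -18*P*j)
(2261 + 9162)*(h(132, w(-9, 6)) + Q(89, 41)) + 39949 = (2261 + 9162)*((-37 + 132) - 18*89*41) + 39949 = 11423*(95 - 65682) + 39949 = 11423*(-65587) + 39949 = -749200301 + 39949 = -749160352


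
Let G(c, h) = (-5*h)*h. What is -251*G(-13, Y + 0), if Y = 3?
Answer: 11295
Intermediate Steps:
G(c, h) = -5*h²
-251*G(-13, Y + 0) = -(-1255)*(3 + 0)² = -(-1255)*3² = -(-1255)*9 = -251*(-45) = 11295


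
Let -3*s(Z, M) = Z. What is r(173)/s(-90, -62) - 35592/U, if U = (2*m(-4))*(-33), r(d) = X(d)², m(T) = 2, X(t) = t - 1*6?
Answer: 395759/330 ≈ 1199.3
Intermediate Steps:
X(t) = -6 + t (X(t) = t - 6 = -6 + t)
s(Z, M) = -Z/3
r(d) = (-6 + d)²
U = -132 (U = (2*2)*(-33) = 4*(-33) = -132)
r(173)/s(-90, -62) - 35592/U = (-6 + 173)²/((-⅓*(-90))) - 35592/(-132) = 167²/30 - 35592*(-1/132) = 27889*(1/30) + 2966/11 = 27889/30 + 2966/11 = 395759/330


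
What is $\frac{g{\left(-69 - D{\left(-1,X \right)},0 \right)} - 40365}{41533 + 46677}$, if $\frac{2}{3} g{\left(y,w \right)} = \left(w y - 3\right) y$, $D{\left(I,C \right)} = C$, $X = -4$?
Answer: $- \frac{16029}{35284} \approx -0.45429$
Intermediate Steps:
$g{\left(y,w \right)} = \frac{3 y \left(-3 + w y\right)}{2}$ ($g{\left(y,w \right)} = \frac{3 \left(w y - 3\right) y}{2} = \frac{3 \left(-3 + w y\right) y}{2} = \frac{3 y \left(-3 + w y\right)}{2}$)
$\frac{g{\left(-69 - D{\left(-1,X \right)},0 \right)} - 40365}{41533 + 46677} = \frac{\frac{3 \left(-69 - -4\right) \left(-3 + 0 \left(-69 - -4\right)\right)}{2} - 40365}{41533 + 46677} = \frac{\frac{3 \left(-69 + 4\right) \left(-3 + 0 \left(-69 + 4\right)\right)}{2} - 40365}{88210} = \left(\frac{3}{2} \left(-65\right) \left(-3 + 0 \left(-65\right)\right) - 40365\right) \frac{1}{88210} = \left(\frac{3}{2} \left(-65\right) \left(-3 + 0\right) - 40365\right) \frac{1}{88210} = \left(\frac{3}{2} \left(-65\right) \left(-3\right) - 40365\right) \frac{1}{88210} = \left(\frac{585}{2} - 40365\right) \frac{1}{88210} = \left(- \frac{80145}{2}\right) \frac{1}{88210} = - \frac{16029}{35284}$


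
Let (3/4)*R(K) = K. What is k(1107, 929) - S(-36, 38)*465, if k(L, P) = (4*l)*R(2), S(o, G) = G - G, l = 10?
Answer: 320/3 ≈ 106.67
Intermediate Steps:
S(o, G) = 0
R(K) = 4*K/3
k(L, P) = 320/3 (k(L, P) = (4*10)*((4/3)*2) = 40*(8/3) = 320/3)
k(1107, 929) - S(-36, 38)*465 = 320/3 - 0*465 = 320/3 - 1*0 = 320/3 + 0 = 320/3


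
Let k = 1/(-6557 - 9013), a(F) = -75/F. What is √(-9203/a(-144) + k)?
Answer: I*√475954424066/5190 ≈ 132.93*I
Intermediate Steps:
k = -1/15570 (k = 1/(-15570) = -1/15570 ≈ -6.4226e-5)
√(-9203/a(-144) + k) = √(-9203/((-75/(-144))) - 1/15570) = √(-9203/((-75*(-1/144))) - 1/15570) = √(-9203/25/48 - 1/15570) = √(-9203*48/25 - 1/15570) = √(-441744/25 - 1/15570) = √(-1375590821/77850) = I*√475954424066/5190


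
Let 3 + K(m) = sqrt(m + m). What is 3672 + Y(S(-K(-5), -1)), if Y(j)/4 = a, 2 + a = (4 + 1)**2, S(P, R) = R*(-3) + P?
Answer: 3764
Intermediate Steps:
K(m) = -3 + sqrt(2)*sqrt(m) (K(m) = -3 + sqrt(m + m) = -3 + sqrt(2*m) = -3 + sqrt(2)*sqrt(m))
S(P, R) = P - 3*R (S(P, R) = -3*R + P = P - 3*R)
a = 23 (a = -2 + (4 + 1)**2 = -2 + 5**2 = -2 + 25 = 23)
Y(j) = 92 (Y(j) = 4*23 = 92)
3672 + Y(S(-K(-5), -1)) = 3672 + 92 = 3764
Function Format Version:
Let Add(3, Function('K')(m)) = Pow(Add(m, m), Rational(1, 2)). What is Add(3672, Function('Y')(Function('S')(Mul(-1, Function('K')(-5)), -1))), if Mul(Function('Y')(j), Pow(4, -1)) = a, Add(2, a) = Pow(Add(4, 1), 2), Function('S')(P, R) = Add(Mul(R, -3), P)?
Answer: 3764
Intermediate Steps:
Function('K')(m) = Add(-3, Mul(Pow(2, Rational(1, 2)), Pow(m, Rational(1, 2)))) (Function('K')(m) = Add(-3, Pow(Add(m, m), Rational(1, 2))) = Add(-3, Pow(Mul(2, m), Rational(1, 2))) = Add(-3, Mul(Pow(2, Rational(1, 2)), Pow(m, Rational(1, 2)))))
Function('S')(P, R) = Add(P, Mul(-3, R)) (Function('S')(P, R) = Add(Mul(-3, R), P) = Add(P, Mul(-3, R)))
a = 23 (a = Add(-2, Pow(Add(4, 1), 2)) = Add(-2, Pow(5, 2)) = Add(-2, 25) = 23)
Function('Y')(j) = 92 (Function('Y')(j) = Mul(4, 23) = 92)
Add(3672, Function('Y')(Function('S')(Mul(-1, Function('K')(-5)), -1))) = Add(3672, 92) = 3764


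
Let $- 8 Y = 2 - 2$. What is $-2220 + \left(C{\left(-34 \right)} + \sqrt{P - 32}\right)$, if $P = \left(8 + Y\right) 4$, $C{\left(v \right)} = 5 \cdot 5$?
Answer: $-2195$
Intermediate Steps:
$Y = 0$ ($Y = - \frac{2 - 2}{8} = \left(- \frac{1}{8}\right) 0 = 0$)
$C{\left(v \right)} = 25$
$P = 32$ ($P = \left(8 + 0\right) 4 = 8 \cdot 4 = 32$)
$-2220 + \left(C{\left(-34 \right)} + \sqrt{P - 32}\right) = -2220 + \left(25 + \sqrt{32 - 32}\right) = -2220 + \left(25 + \sqrt{0}\right) = -2220 + \left(25 + 0\right) = -2220 + 25 = -2195$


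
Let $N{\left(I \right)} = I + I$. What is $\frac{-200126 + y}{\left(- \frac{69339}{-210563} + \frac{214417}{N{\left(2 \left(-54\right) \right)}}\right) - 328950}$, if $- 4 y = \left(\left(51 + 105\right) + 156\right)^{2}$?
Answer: $\frac{1458413242128}{2143758323021} \approx 0.68031$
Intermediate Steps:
$N{\left(I \right)} = 2 I$
$y = -24336$ ($y = - \frac{\left(\left(51 + 105\right) + 156\right)^{2}}{4} = - \frac{\left(156 + 156\right)^{2}}{4} = - \frac{312^{2}}{4} = \left(- \frac{1}{4}\right) 97344 = -24336$)
$\frac{-200126 + y}{\left(- \frac{69339}{-210563} + \frac{214417}{N{\left(2 \left(-54\right) \right)}}\right) - 328950} = \frac{-200126 - 24336}{\left(- \frac{69339}{-210563} + \frac{214417}{2 \cdot 2 \left(-54\right)}\right) - 328950} = - \frac{224462}{\left(\left(-69339\right) \left(- \frac{1}{210563}\right) + \frac{214417}{2 \left(-108\right)}\right) - 328950} = - \frac{224462}{\left(\frac{69339}{210563} + \frac{214417}{-216}\right) - 328950} = - \frac{224462}{\left(\frac{69339}{210563} + 214417 \left(- \frac{1}{216}\right)\right) - 328950} = - \frac{224462}{\left(\frac{69339}{210563} - \frac{214417}{216}\right) - 328950} = - \frac{224462}{- \frac{45133309547}{45481608} - 328950} = - \frac{224462}{- \frac{15006308261147}{45481608}} = \left(-224462\right) \left(- \frac{45481608}{15006308261147}\right) = \frac{1458413242128}{2143758323021}$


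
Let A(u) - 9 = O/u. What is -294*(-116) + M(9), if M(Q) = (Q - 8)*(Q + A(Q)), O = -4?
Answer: 307094/9 ≈ 34122.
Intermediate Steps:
A(u) = 9 - 4/u
M(Q) = (-8 + Q)*(9 + Q - 4/Q) (M(Q) = (Q - 8)*(Q + (9 - 4/Q)) = (-8 + Q)*(9 + Q - 4/Q))
-294*(-116) + M(9) = -294*(-116) + (-76 + 9 + 9² + 32/9) = 34104 + (-76 + 9 + 81 + 32*(⅑)) = 34104 + (-76 + 9 + 81 + 32/9) = 34104 + 158/9 = 307094/9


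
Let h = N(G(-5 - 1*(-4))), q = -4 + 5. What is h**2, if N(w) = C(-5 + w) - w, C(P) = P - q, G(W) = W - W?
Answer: 36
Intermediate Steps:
q = 1
G(W) = 0
C(P) = -1 + P (C(P) = P - 1*1 = P - 1 = -1 + P)
N(w) = -6 (N(w) = (-1 + (-5 + w)) - w = (-6 + w) - w = -6)
h = -6
h**2 = (-6)**2 = 36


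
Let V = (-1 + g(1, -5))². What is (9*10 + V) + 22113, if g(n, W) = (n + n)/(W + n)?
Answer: 88821/4 ≈ 22205.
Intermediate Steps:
g(n, W) = 2*n/(W + n) (g(n, W) = (2*n)/(W + n) = 2*n/(W + n))
V = 9/4 (V = (-1 + 2*1/(-5 + 1))² = (-1 + 2*1/(-4))² = (-1 + 2*1*(-¼))² = (-1 - ½)² = (-3/2)² = 9/4 ≈ 2.2500)
(9*10 + V) + 22113 = (9*10 + 9/4) + 22113 = (90 + 9/4) + 22113 = 369/4 + 22113 = 88821/4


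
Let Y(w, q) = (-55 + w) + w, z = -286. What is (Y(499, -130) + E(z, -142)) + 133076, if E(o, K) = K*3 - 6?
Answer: 133587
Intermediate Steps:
Y(w, q) = -55 + 2*w
E(o, K) = -6 + 3*K (E(o, K) = 3*K - 6 = -6 + 3*K)
(Y(499, -130) + E(z, -142)) + 133076 = ((-55 + 2*499) + (-6 + 3*(-142))) + 133076 = ((-55 + 998) + (-6 - 426)) + 133076 = (943 - 432) + 133076 = 511 + 133076 = 133587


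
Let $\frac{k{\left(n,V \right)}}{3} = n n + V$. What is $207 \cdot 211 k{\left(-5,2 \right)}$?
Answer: $3537837$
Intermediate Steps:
$k{\left(n,V \right)} = 3 V + 3 n^{2}$ ($k{\left(n,V \right)} = 3 \left(n n + V\right) = 3 \left(n^{2} + V\right) = 3 \left(V + n^{2}\right) = 3 V + 3 n^{2}$)
$207 \cdot 211 k{\left(-5,2 \right)} = 207 \cdot 211 \left(3 \cdot 2 + 3 \left(-5\right)^{2}\right) = 43677 \left(6 + 3 \cdot 25\right) = 43677 \left(6 + 75\right) = 43677 \cdot 81 = 3537837$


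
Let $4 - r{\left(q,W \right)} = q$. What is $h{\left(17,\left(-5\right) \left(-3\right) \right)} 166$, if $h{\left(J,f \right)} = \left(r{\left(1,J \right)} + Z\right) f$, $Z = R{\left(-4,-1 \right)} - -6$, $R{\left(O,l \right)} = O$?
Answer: $12450$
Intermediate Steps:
$r{\left(q,W \right)} = 4 - q$
$Z = 2$ ($Z = -4 - -6 = -4 + 6 = 2$)
$h{\left(J,f \right)} = 5 f$ ($h{\left(J,f \right)} = \left(\left(4 - 1\right) + 2\right) f = \left(3 + 2\right) f = 5 f$)
$h{\left(17,\left(-5\right) \left(-3\right) \right)} 166 = 5 \left(\left(-5\right) \left(-3\right)\right) 166 = 5 \cdot 15 \cdot 166 = 75 \cdot 166 = 12450$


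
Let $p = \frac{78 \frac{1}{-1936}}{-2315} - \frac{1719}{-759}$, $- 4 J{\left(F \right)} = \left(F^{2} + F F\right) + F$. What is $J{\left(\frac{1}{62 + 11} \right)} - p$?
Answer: $- \frac{623033660103}{274662841640} \approx -2.2684$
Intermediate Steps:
$J{\left(F \right)} = - \frac{F^{2}}{2} - \frac{F}{4}$ ($J{\left(F \right)} = - \frac{\left(F^{2} + F F\right) + F}{4} = - \frac{\left(F^{2} + F^{2}\right) + F}{4} = - \frac{2 F^{2} + F}{4} = - \frac{F + 2 F^{2}}{4} = - \frac{F^{2}}{2} - \frac{F}{4}$)
$p = \frac{116732457}{51541160}$ ($p = 78 \left(- \frac{1}{1936}\right) \left(- \frac{1}{2315}\right) - - \frac{573}{253} = \left(- \frac{39}{968}\right) \left(- \frac{1}{2315}\right) + \frac{573}{253} = \frac{39}{2240920} + \frac{573}{253} = \frac{116732457}{51541160} \approx 2.2648$)
$J{\left(\frac{1}{62 + 11} \right)} - p = - \frac{1 + \frac{2}{62 + 11}}{4 \left(62 + 11\right)} - \frac{116732457}{51541160} = - \frac{1 + \frac{2}{73}}{4 \cdot 73} - \frac{116732457}{51541160} = \left(- \frac{1}{4}\right) \frac{1}{73} \left(1 + 2 \cdot \frac{1}{73}\right) - \frac{116732457}{51541160} = \left(- \frac{1}{4}\right) \frac{1}{73} \left(1 + \frac{2}{73}\right) - \frac{116732457}{51541160} = \left(- \frac{1}{4}\right) \frac{1}{73} \cdot \frac{75}{73} - \frac{116732457}{51541160} = - \frac{75}{21316} - \frac{116732457}{51541160} = - \frac{623033660103}{274662841640}$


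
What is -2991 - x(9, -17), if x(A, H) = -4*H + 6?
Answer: -3065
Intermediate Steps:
x(A, H) = 6 - 4*H
-2991 - x(9, -17) = -2991 - (6 - 4*(-17)) = -2991 - (6 + 68) = -2991 - 1*74 = -2991 - 74 = -3065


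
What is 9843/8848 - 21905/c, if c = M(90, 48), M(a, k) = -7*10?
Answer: 2778635/8848 ≈ 314.04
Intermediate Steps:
M(a, k) = -70
c = -70
9843/8848 - 21905/c = 9843/8848 - 21905/(-70) = 9843*(1/8848) - 21905*(-1/70) = 9843/8848 + 4381/14 = 2778635/8848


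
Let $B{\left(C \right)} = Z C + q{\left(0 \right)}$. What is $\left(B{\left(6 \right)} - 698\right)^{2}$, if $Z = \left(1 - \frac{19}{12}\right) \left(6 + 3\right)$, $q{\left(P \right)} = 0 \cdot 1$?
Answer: $\frac{2128681}{4} \approx 5.3217 \cdot 10^{5}$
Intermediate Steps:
$q{\left(P \right)} = 0$
$Z = - \frac{21}{4}$ ($Z = \left(1 - \frac{19}{12}\right) 9 = \left(- \frac{7}{12}\right) 9 = - \frac{21}{4} \approx -5.25$)
$B{\left(C \right)} = - \frac{21 C}{4}$ ($B{\left(C \right)} = - \frac{21 C}{4} + 0 = - \frac{21 C}{4}$)
$\left(B{\left(6 \right)} - 698\right)^{2} = \left(\left(- \frac{21}{4}\right) 6 - 698\right)^{2} = \left(- \frac{63}{2} - 698\right)^{2} = \left(- \frac{1459}{2}\right)^{2} = \frac{2128681}{4}$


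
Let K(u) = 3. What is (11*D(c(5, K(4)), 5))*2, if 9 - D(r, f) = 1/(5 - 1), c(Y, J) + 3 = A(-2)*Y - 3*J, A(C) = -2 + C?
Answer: 385/2 ≈ 192.50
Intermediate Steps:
c(Y, J) = -3 - 4*Y - 3*J (c(Y, J) = -3 + ((-2 - 2)*Y - 3*J) = -3 + (-4*Y - 3*J) = -3 - 4*Y - 3*J)
D(r, f) = 35/4 (D(r, f) = 9 - 1/(5 - 1) = 9 - 1/4 = 35/4)
(11*D(c(5, K(4)), 5))*2 = (11*(35/4))*2 = (385/4)*2 = 385/2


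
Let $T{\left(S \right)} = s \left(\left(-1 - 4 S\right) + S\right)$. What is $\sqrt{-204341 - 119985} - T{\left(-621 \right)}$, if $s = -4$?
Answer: $7448 + i \sqrt{324326} \approx 7448.0 + 569.5 i$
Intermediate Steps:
$T{\left(S \right)} = 4 + 12 S$ ($T{\left(S \right)} = - 4 \left(\left(-1 - 4 S\right) + S\right) = - 4 \left(-1 - 3 S\right) = 4 + 12 S$)
$\sqrt{-204341 - 119985} - T{\left(-621 \right)} = \sqrt{-204341 - 119985} - \left(4 + 12 \left(-621\right)\right) = \sqrt{-324326} - \left(4 - 7452\right) = i \sqrt{324326} - -7448 = i \sqrt{324326} + 7448 = 7448 + i \sqrt{324326}$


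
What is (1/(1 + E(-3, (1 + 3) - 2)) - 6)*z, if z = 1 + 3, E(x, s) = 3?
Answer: -23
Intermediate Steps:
z = 4
(1/(1 + E(-3, (1 + 3) - 2)) - 6)*z = (1/(1 + 3) - 6)*4 = (1/4 - 6)*4 = -23/4*4 = -23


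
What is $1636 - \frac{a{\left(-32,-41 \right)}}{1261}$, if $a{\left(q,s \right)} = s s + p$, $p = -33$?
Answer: $\frac{2061348}{1261} \approx 1634.7$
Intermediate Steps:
$a{\left(q,s \right)} = -33 + s^{2}$ ($a{\left(q,s \right)} = s s - 33 = s^{2} - 33 = -33 + s^{2}$)
$1636 - \frac{a{\left(-32,-41 \right)}}{1261} = 1636 - \frac{-33 + \left(-41\right)^{2}}{1261} = 1636 - \left(-33 + 1681\right) \frac{1}{1261} = 1636 - 1648 \cdot \frac{1}{1261} = 1636 - \frac{1648}{1261} = \frac{2061348}{1261}$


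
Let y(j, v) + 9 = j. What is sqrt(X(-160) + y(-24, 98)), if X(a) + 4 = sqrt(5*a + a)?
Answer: sqrt(-37 + 8*I*sqrt(15)) ≈ 2.3727 + 6.5292*I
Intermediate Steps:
y(j, v) = -9 + j
X(a) = -4 + sqrt(6)*sqrt(a) (X(a) = -4 + sqrt(5*a + a) = -4 + sqrt(6*a) = -4 + sqrt(6)*sqrt(a))
sqrt(X(-160) + y(-24, 98)) = sqrt((-4 + sqrt(6)*sqrt(-160)) + (-9 - 24)) = sqrt((-4 + sqrt(6)*(4*I*sqrt(10))) - 33) = sqrt((-4 + 8*I*sqrt(15)) - 33) = sqrt(-37 + 8*I*sqrt(15))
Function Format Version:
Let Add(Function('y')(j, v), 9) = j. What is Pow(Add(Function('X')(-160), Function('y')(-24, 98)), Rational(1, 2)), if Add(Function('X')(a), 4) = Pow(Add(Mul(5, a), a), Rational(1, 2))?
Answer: Pow(Add(-37, Mul(8, I, Pow(15, Rational(1, 2)))), Rational(1, 2)) ≈ Add(2.3727, Mul(6.5292, I))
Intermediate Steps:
Function('y')(j, v) = Add(-9, j)
Function('X')(a) = Add(-4, Mul(Pow(6, Rational(1, 2)), Pow(a, Rational(1, 2)))) (Function('X')(a) = Add(-4, Pow(Add(Mul(5, a), a), Rational(1, 2))) = Add(-4, Pow(Mul(6, a), Rational(1, 2))) = Add(-4, Mul(Pow(6, Rational(1, 2)), Pow(a, Rational(1, 2)))))
Pow(Add(Function('X')(-160), Function('y')(-24, 98)), Rational(1, 2)) = Pow(Add(Add(-4, Mul(Pow(6, Rational(1, 2)), Pow(-160, Rational(1, 2)))), Add(-9, -24)), Rational(1, 2)) = Pow(Add(Add(-4, Mul(Pow(6, Rational(1, 2)), Mul(4, I, Pow(10, Rational(1, 2))))), -33), Rational(1, 2)) = Pow(Add(Add(-4, Mul(8, I, Pow(15, Rational(1, 2)))), -33), Rational(1, 2)) = Pow(Add(-37, Mul(8, I, Pow(15, Rational(1, 2)))), Rational(1, 2))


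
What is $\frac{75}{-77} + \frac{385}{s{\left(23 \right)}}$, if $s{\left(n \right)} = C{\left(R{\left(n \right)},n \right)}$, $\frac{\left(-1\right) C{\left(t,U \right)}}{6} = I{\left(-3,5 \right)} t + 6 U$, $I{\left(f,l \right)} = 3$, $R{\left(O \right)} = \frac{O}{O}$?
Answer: $- \frac{93095}{65142} \approx -1.4291$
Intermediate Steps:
$R{\left(O \right)} = 1$
$C{\left(t,U \right)} = - 36 U - 18 t$ ($C{\left(t,U \right)} = - 6 \left(3 t + 6 U\right) = - 36 U - 18 t$)
$s{\left(n \right)} = -18 - 36 n$ ($s{\left(n \right)} = - 36 n - 18 = -18 - 36 n$)
$\frac{75}{-77} + \frac{385}{s{\left(23 \right)}} = \frac{75}{-77} + \frac{385}{-18 - 828} = 75 \left(- \frac{1}{77}\right) + \frac{385}{-18 - 828} = - \frac{75}{77} + \frac{385}{-846} = - \frac{75}{77} + 385 \left(- \frac{1}{846}\right) = - \frac{75}{77} - \frac{385}{846} = - \frac{93095}{65142}$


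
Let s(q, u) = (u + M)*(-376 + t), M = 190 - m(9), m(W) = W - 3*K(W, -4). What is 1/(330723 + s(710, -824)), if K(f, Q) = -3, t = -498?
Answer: 1/900571 ≈ 1.1104e-6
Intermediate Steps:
m(W) = 9 + W (m(W) = W - 3*(-3) = W + 9 = 9 + W)
M = 172 (M = 190 - (9 + 9) = 190 - 1*18 = 190 - 18 = 172)
s(q, u) = -150328 - 874*u (s(q, u) = (u + 172)*(-376 - 498) = (172 + u)*(-874) = -150328 - 874*u)
1/(330723 + s(710, -824)) = 1/(330723 + (-150328 - 874*(-824))) = 1/(330723 + (-150328 + 720176)) = 1/(330723 + 569848) = 1/900571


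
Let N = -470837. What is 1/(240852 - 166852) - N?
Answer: 34841938001/74000 ≈ 4.7084e+5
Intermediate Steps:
1/(240852 - 166852) - N = 1/(240852 - 166852) - 1*(-470837) = 1/74000 + 470837 = 34841938001/74000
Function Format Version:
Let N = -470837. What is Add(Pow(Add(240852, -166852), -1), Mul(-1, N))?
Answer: Rational(34841938001, 74000) ≈ 4.7084e+5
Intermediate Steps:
Add(Pow(Add(240852, -166852), -1), Mul(-1, N)) = Add(Pow(Add(240852, -166852), -1), Mul(-1, -470837)) = Add(Pow(74000, -1), 470837) = Add(Rational(1, 74000), 470837) = Rational(34841938001, 74000)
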